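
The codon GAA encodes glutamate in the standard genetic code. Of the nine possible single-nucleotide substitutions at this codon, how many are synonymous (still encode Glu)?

Position 1: none → 0 synonymous.
Position 2: none → 0 synonymous.
Position 3: GAG → 1 synonymous.
Total: 0 + 0 + 1 = 1.

1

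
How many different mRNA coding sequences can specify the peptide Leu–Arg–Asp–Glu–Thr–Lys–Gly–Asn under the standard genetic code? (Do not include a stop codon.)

9216

Leu: 6 codons.
Arg: 6 codons.
Asp: 2 codons.
Glu: 2 codons.
Thr: 4 codons.
Lys: 2 codons.
Gly: 4 codons.
Asn: 2 codons.
6 × 6 × 2 × 2 × 4 × 2 × 4 × 2 = 9216.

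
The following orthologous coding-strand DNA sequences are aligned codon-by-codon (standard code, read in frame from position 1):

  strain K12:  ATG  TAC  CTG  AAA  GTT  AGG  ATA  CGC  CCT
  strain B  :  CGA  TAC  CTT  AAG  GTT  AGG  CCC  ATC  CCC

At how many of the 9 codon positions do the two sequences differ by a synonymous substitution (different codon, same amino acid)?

Codon 1: ATG Met / CGA Arg — nonsynonymous.
Codon 2: TAC Tyr / TAC Tyr — identical.
Codon 3: CTG Leu / CTT Leu — synonymous.
Codon 4: AAA Lys / AAG Lys — synonymous.
Codon 5: GTT Val / GTT Val — identical.
Codon 6: AGG Arg / AGG Arg — identical.
Codon 7: ATA Ile / CCC Pro — nonsynonymous.
Codon 8: CGC Arg / ATC Ile — nonsynonymous.
Codon 9: CCT Pro / CCC Pro — synonymous.
Synonymous differences: 3.

3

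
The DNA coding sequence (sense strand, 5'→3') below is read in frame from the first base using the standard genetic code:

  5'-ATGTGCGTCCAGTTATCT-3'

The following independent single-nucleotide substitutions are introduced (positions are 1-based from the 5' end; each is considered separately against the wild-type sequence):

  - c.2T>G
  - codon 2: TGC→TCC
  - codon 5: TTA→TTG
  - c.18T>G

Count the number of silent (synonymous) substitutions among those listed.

Codon 1: ATG (Met) → AGG (Arg) — missense.
Codon 2: TGC (Cys) → TCC (Ser) — missense.
Codon 5: TTA (Leu) → TTG (Leu) — synonymous.
Codon 6: TCT (Ser) → TCG (Ser) — synonymous.
Synonymous: 2 of 4.

2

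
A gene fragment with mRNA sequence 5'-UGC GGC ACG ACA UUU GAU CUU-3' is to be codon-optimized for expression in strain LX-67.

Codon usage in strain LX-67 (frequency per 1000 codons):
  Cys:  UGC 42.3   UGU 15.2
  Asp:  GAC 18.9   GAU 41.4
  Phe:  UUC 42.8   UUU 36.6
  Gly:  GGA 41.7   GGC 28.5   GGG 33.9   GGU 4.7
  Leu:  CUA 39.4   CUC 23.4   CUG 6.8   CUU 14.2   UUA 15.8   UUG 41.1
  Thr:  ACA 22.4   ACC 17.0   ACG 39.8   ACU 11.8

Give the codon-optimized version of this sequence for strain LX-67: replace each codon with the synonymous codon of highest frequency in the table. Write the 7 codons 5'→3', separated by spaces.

Codon 1 (Cys): best is UGC at 42.3.
Codon 2 (Gly): best is GGA at 41.7.
Codon 3 (Thr): best is ACG at 39.8.
Codon 4 (Thr): best is ACG at 39.8.
Codon 5 (Phe): best is UUC at 42.8.
Codon 6 (Asp): best is GAU at 41.4.
Codon 7 (Leu): best is UUG at 41.1.

UGC GGA ACG ACG UUC GAU UUG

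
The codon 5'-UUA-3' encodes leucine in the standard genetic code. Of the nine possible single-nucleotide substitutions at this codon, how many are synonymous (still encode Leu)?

Position 1: CUA → 1 synonymous.
Position 2: none → 0 synonymous.
Position 3: UUG → 1 synonymous.
Total: 1 + 0 + 1 = 2.

2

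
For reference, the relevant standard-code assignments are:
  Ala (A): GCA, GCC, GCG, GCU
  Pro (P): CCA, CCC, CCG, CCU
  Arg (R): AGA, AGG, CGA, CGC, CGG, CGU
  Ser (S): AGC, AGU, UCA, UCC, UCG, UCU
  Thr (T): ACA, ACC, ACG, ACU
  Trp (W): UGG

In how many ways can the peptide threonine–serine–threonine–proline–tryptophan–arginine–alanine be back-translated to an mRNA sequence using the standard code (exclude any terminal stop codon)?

9216

Thr: 4 codons.
Ser: 6 codons.
Thr: 4 codons.
Pro: 4 codons.
Trp: 1 codon.
Arg: 6 codons.
Ala: 4 codons.
4 × 6 × 4 × 4 × 1 × 6 × 4 = 9216.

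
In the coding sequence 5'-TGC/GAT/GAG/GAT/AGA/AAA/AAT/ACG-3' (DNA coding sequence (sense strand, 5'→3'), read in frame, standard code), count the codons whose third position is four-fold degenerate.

1

Codon 1 TGC (Cys): third position 2-fold.
Codon 2 GAT (Asp): third position 2-fold.
Codon 3 GAG (Glu): third position 2-fold.
Codon 4 GAT (Asp): third position 2-fold.
Codon 5 AGA (Arg): third position 2-fold.
Codon 6 AAA (Lys): third position 2-fold.
Codon 7 AAT (Asn): third position 2-fold.
Codon 8 ACG (Thr): third position 4-fold.
Four-fold degenerate third positions: 1.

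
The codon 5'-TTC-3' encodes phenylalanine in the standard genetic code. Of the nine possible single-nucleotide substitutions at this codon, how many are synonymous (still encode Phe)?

Position 1: none → 0 synonymous.
Position 2: none → 0 synonymous.
Position 3: TTT → 1 synonymous.
Total: 0 + 0 + 1 = 1.

1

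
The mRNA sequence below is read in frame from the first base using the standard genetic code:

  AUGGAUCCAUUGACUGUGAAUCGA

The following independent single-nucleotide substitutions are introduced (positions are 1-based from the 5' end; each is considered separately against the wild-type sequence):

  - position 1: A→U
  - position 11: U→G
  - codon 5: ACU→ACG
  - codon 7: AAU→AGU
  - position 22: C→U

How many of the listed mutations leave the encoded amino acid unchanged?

Codon 1: AUG (Met) → UUG (Leu) — missense.
Codon 4: UUG (Leu) → UGG (Trp) — missense.
Codon 5: ACU (Thr) → ACG (Thr) — synonymous.
Codon 7: AAU (Asn) → AGU (Ser) — missense.
Codon 8: CGA (Arg) → UGA (Stop) — nonsense.
Synonymous: 1 of 5.

1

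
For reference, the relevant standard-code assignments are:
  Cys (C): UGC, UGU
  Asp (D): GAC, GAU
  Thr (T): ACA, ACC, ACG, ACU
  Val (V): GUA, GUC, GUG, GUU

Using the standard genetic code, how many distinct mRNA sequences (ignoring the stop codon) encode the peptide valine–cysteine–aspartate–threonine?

Val: 4 codons.
Cys: 2 codons.
Asp: 2 codons.
Thr: 4 codons.
4 × 2 × 2 × 4 = 64.

64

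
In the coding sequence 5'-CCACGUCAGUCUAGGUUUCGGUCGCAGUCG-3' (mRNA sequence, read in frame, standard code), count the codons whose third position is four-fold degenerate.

Codon 1 CCA (Pro): third position 4-fold.
Codon 2 CGU (Arg): third position 4-fold.
Codon 3 CAG (Gln): third position 2-fold.
Codon 4 UCU (Ser): third position 4-fold.
Codon 5 AGG (Arg): third position 2-fold.
Codon 6 UUU (Phe): third position 2-fold.
Codon 7 CGG (Arg): third position 4-fold.
Codon 8 UCG (Ser): third position 4-fold.
Codon 9 CAG (Gln): third position 2-fold.
Codon 10 UCG (Ser): third position 4-fold.
Four-fold degenerate third positions: 6.

6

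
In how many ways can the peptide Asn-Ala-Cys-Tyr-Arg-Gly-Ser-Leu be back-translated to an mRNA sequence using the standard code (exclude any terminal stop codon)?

27648

Asn: 2 codons.
Ala: 4 codons.
Cys: 2 codons.
Tyr: 2 codons.
Arg: 6 codons.
Gly: 4 codons.
Ser: 6 codons.
Leu: 6 codons.
2 × 4 × 2 × 2 × 6 × 4 × 6 × 6 = 27648.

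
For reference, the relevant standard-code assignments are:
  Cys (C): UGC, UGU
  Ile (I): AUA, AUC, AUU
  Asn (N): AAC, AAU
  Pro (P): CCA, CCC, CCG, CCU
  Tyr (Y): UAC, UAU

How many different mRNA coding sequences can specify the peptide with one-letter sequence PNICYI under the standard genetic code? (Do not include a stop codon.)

Pro: 4 codons.
Asn: 2 codons.
Ile: 3 codons.
Cys: 2 codons.
Tyr: 2 codons.
Ile: 3 codons.
4 × 2 × 3 × 2 × 2 × 3 = 288.

288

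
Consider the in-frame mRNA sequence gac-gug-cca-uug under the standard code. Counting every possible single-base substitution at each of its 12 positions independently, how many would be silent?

Codon 1 (GAC, Asp): 1 synonymous substitution.
Codon 2 (GUG, Val): 3 synonymous substitutions.
Codon 3 (CCA, Pro): 3 synonymous substitutions.
Codon 4 (UUG, Leu): 2 synonymous substitutions.
Total: 1 + 3 + 3 + 2 = 9.

9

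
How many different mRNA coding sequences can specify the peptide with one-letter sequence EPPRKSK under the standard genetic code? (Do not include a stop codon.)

Glu: 2 codons.
Pro: 4 codons.
Pro: 4 codons.
Arg: 6 codons.
Lys: 2 codons.
Ser: 6 codons.
Lys: 2 codons.
2 × 4 × 4 × 6 × 2 × 6 × 2 = 4608.

4608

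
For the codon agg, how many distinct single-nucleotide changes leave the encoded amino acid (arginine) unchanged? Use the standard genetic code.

Position 1: CGG → 1 synonymous.
Position 2: none → 0 synonymous.
Position 3: AGA → 1 synonymous.
Total: 1 + 0 + 1 = 2.

2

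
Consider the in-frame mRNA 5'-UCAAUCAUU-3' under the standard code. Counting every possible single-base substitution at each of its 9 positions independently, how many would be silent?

Codon 1 (UCA, Ser): 3 synonymous substitutions.
Codon 2 (AUC, Ile): 2 synonymous substitutions.
Codon 3 (AUU, Ile): 2 synonymous substitutions.
Total: 3 + 2 + 2 = 7.

7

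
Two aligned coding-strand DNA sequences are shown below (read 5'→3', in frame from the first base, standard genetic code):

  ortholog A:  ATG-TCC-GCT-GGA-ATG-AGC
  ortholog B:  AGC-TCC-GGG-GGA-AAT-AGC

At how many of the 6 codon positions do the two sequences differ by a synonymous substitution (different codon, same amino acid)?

Codon 1: ATG Met / AGC Ser — nonsynonymous.
Codon 2: TCC Ser / TCC Ser — identical.
Codon 3: GCT Ala / GGG Gly — nonsynonymous.
Codon 4: GGA Gly / GGA Gly — identical.
Codon 5: ATG Met / AAT Asn — nonsynonymous.
Codon 6: AGC Ser / AGC Ser — identical.
Synonymous differences: 0.

0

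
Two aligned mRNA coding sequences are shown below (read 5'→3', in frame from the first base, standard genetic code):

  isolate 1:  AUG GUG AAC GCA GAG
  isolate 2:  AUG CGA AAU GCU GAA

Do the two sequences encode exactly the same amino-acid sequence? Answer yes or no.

no

Codon 1: AUG Met / AUG Met — identical.
Codon 2: GUG Val / CGA Arg — nonsynonymous.
Codon 3: AAC Asn / AAU Asn — synonymous.
Codon 4: GCA Ala / GCU Ala — synonymous.
Codon 5: GAG Glu / GAA Glu — synonymous.
Nonsynonymous differences: 1 → different protein.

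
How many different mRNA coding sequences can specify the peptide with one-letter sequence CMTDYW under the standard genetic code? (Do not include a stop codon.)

Cys: 2 codons.
Met: 1 codon.
Thr: 4 codons.
Asp: 2 codons.
Tyr: 2 codons.
Trp: 1 codon.
2 × 1 × 4 × 2 × 2 × 1 = 32.

32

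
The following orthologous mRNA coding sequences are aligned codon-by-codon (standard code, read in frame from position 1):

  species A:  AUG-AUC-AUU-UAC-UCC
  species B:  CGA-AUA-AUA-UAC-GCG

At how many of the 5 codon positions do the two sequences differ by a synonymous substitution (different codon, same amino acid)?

2

Codon 1: AUG Met / CGA Arg — nonsynonymous.
Codon 2: AUC Ile / AUA Ile — synonymous.
Codon 3: AUU Ile / AUA Ile — synonymous.
Codon 4: UAC Tyr / UAC Tyr — identical.
Codon 5: UCC Ser / GCG Ala — nonsynonymous.
Synonymous differences: 2.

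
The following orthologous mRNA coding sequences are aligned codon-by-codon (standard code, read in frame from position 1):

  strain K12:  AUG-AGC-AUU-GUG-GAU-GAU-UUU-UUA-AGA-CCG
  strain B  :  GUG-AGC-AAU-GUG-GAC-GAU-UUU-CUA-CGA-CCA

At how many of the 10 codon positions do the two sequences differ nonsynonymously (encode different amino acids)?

2

Codon 1: AUG Met / GUG Val — nonsynonymous.
Codon 2: AGC Ser / AGC Ser — identical.
Codon 3: AUU Ile / AAU Asn — nonsynonymous.
Codon 4: GUG Val / GUG Val — identical.
Codon 5: GAU Asp / GAC Asp — synonymous.
Codon 6: GAU Asp / GAU Asp — identical.
Codon 7: UUU Phe / UUU Phe — identical.
Codon 8: UUA Leu / CUA Leu — synonymous.
Codon 9: AGA Arg / CGA Arg — synonymous.
Codon 10: CCG Pro / CCA Pro — synonymous.
Nonsynonymous differences: 2.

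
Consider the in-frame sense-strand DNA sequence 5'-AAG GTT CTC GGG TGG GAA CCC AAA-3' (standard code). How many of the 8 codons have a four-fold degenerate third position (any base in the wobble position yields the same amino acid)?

4

Codon 1 AAG (Lys): third position 2-fold.
Codon 2 GTT (Val): third position 4-fold.
Codon 3 CTC (Leu): third position 4-fold.
Codon 4 GGG (Gly): third position 4-fold.
Codon 5 TGG (Trp): third position 1-fold.
Codon 6 GAA (Glu): third position 2-fold.
Codon 7 CCC (Pro): third position 4-fold.
Codon 8 AAA (Lys): third position 2-fold.
Four-fold degenerate third positions: 4.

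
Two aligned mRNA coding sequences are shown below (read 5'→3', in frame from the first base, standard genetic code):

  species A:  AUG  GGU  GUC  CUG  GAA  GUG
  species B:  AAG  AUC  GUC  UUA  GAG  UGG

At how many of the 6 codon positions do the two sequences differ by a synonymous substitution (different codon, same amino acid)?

Codon 1: AUG Met / AAG Lys — nonsynonymous.
Codon 2: GGU Gly / AUC Ile — nonsynonymous.
Codon 3: GUC Val / GUC Val — identical.
Codon 4: CUG Leu / UUA Leu — synonymous.
Codon 5: GAA Glu / GAG Glu — synonymous.
Codon 6: GUG Val / UGG Trp — nonsynonymous.
Synonymous differences: 2.

2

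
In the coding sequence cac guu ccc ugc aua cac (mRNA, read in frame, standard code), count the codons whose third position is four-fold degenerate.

Codon 1 CAC (His): third position 2-fold.
Codon 2 GUU (Val): third position 4-fold.
Codon 3 CCC (Pro): third position 4-fold.
Codon 4 UGC (Cys): third position 2-fold.
Codon 5 AUA (Ile): third position 3-fold.
Codon 6 CAC (His): third position 2-fold.
Four-fold degenerate third positions: 2.

2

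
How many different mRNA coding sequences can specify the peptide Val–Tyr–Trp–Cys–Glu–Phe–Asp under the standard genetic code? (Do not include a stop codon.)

Val: 4 codons.
Tyr: 2 codons.
Trp: 1 codon.
Cys: 2 codons.
Glu: 2 codons.
Phe: 2 codons.
Asp: 2 codons.
4 × 2 × 1 × 2 × 2 × 2 × 2 = 128.

128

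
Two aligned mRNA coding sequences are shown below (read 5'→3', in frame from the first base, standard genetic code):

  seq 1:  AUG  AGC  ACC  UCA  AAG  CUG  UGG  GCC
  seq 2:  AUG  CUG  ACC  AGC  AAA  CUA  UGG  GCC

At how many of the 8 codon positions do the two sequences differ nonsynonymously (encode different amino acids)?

1

Codon 1: AUG Met / AUG Met — identical.
Codon 2: AGC Ser / CUG Leu — nonsynonymous.
Codon 3: ACC Thr / ACC Thr — identical.
Codon 4: UCA Ser / AGC Ser — synonymous.
Codon 5: AAG Lys / AAA Lys — synonymous.
Codon 6: CUG Leu / CUA Leu — synonymous.
Codon 7: UGG Trp / UGG Trp — identical.
Codon 8: GCC Ala / GCC Ala — identical.
Nonsynonymous differences: 1.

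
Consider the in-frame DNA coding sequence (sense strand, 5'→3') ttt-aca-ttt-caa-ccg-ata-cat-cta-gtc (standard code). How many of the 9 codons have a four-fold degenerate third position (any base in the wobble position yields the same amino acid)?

4

Codon 1 TTT (Phe): third position 2-fold.
Codon 2 ACA (Thr): third position 4-fold.
Codon 3 TTT (Phe): third position 2-fold.
Codon 4 CAA (Gln): third position 2-fold.
Codon 5 CCG (Pro): third position 4-fold.
Codon 6 ATA (Ile): third position 3-fold.
Codon 7 CAT (His): third position 2-fold.
Codon 8 CTA (Leu): third position 4-fold.
Codon 9 GTC (Val): third position 4-fold.
Four-fold degenerate third positions: 4.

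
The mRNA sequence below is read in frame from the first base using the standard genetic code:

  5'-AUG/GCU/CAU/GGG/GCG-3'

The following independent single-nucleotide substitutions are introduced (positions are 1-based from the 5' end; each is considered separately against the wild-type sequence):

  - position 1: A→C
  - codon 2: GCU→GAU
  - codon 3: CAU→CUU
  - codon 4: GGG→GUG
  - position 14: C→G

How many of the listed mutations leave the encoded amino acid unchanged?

0

Codon 1: AUG (Met) → CUG (Leu) — missense.
Codon 2: GCU (Ala) → GAU (Asp) — missense.
Codon 3: CAU (His) → CUU (Leu) — missense.
Codon 4: GGG (Gly) → GUG (Val) — missense.
Codon 5: GCG (Ala) → GGG (Gly) — missense.
Synonymous: 0 of 5.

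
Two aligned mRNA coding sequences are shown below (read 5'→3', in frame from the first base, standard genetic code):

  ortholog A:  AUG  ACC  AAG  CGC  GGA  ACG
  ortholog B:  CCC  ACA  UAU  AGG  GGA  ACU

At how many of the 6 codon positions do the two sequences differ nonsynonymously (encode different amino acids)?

Codon 1: AUG Met / CCC Pro — nonsynonymous.
Codon 2: ACC Thr / ACA Thr — synonymous.
Codon 3: AAG Lys / UAU Tyr — nonsynonymous.
Codon 4: CGC Arg / AGG Arg — synonymous.
Codon 5: GGA Gly / GGA Gly — identical.
Codon 6: ACG Thr / ACU Thr — synonymous.
Nonsynonymous differences: 2.

2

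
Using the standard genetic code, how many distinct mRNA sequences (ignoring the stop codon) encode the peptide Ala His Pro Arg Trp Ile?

Ala: 4 codons.
His: 2 codons.
Pro: 4 codons.
Arg: 6 codons.
Trp: 1 codon.
Ile: 3 codons.
4 × 2 × 4 × 6 × 1 × 3 = 576.

576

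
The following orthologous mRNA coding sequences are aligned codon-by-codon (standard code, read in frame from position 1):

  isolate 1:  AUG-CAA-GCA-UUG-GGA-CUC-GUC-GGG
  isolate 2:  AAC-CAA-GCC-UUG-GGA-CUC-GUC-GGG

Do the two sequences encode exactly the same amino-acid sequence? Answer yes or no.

no

Codon 1: AUG Met / AAC Asn — nonsynonymous.
Codon 2: CAA Gln / CAA Gln — identical.
Codon 3: GCA Ala / GCC Ala — synonymous.
Codon 4: UUG Leu / UUG Leu — identical.
Codon 5: GGA Gly / GGA Gly — identical.
Codon 6: CUC Leu / CUC Leu — identical.
Codon 7: GUC Val / GUC Val — identical.
Codon 8: GGG Gly / GGG Gly — identical.
Nonsynonymous differences: 1 → different protein.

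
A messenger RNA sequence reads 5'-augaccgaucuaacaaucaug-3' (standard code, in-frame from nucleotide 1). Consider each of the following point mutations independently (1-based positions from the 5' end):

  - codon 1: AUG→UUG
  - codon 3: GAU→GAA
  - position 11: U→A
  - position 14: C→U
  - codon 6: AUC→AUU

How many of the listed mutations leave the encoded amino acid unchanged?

Codon 1: AUG (Met) → UUG (Leu) — missense.
Codon 3: GAU (Asp) → GAA (Glu) — missense.
Codon 4: CUA (Leu) → CAA (Gln) — missense.
Codon 5: ACA (Thr) → AUA (Ile) — missense.
Codon 6: AUC (Ile) → AUU (Ile) — synonymous.
Synonymous: 1 of 5.

1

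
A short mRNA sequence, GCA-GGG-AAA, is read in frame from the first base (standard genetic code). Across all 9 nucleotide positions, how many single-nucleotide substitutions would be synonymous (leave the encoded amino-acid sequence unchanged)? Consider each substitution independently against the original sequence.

7

Codon 1 (GCA, Ala): 3 synonymous substitutions.
Codon 2 (GGG, Gly): 3 synonymous substitutions.
Codon 3 (AAA, Lys): 1 synonymous substitution.
Total: 3 + 3 + 1 = 7.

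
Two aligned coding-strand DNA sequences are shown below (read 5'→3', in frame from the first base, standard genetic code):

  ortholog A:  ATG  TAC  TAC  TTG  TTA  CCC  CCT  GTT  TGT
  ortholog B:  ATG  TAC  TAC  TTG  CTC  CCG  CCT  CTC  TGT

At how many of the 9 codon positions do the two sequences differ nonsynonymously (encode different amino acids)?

1

Codon 1: ATG Met / ATG Met — identical.
Codon 2: TAC Tyr / TAC Tyr — identical.
Codon 3: TAC Tyr / TAC Tyr — identical.
Codon 4: TTG Leu / TTG Leu — identical.
Codon 5: TTA Leu / CTC Leu — synonymous.
Codon 6: CCC Pro / CCG Pro — synonymous.
Codon 7: CCT Pro / CCT Pro — identical.
Codon 8: GTT Val / CTC Leu — nonsynonymous.
Codon 9: TGT Cys / TGT Cys — identical.
Nonsynonymous differences: 1.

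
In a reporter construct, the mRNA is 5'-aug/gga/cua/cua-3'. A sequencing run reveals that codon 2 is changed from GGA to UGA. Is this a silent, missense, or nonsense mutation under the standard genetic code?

Position 4 falls in codon 2: GGA → Gly.
After the substitution the codon is UGA → Stop.
The new codon is a stop codon, so this is a nonsense mutation.

nonsense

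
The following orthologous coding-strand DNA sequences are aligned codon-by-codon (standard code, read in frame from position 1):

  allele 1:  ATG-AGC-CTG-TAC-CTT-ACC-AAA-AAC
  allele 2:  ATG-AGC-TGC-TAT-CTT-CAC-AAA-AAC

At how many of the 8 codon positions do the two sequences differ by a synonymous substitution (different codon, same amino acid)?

1

Codon 1: ATG Met / ATG Met — identical.
Codon 2: AGC Ser / AGC Ser — identical.
Codon 3: CTG Leu / TGC Cys — nonsynonymous.
Codon 4: TAC Tyr / TAT Tyr — synonymous.
Codon 5: CTT Leu / CTT Leu — identical.
Codon 6: ACC Thr / CAC His — nonsynonymous.
Codon 7: AAA Lys / AAA Lys — identical.
Codon 8: AAC Asn / AAC Asn — identical.
Synonymous differences: 1.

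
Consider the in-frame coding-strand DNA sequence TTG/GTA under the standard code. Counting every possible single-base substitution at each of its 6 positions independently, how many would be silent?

5

Codon 1 (TTG, Leu): 2 synonymous substitutions.
Codon 2 (GTA, Val): 3 synonymous substitutions.
Total: 2 + 3 = 5.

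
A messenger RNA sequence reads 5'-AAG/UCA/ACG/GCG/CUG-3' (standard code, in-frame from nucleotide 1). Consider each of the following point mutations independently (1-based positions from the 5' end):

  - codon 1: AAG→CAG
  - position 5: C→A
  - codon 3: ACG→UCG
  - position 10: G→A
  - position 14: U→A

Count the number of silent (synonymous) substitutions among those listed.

0

Codon 1: AAG (Lys) → CAG (Gln) — missense.
Codon 2: UCA (Ser) → UAA (Stop) — nonsense.
Codon 3: ACG (Thr) → UCG (Ser) — missense.
Codon 4: GCG (Ala) → ACG (Thr) — missense.
Codon 5: CUG (Leu) → CAG (Gln) — missense.
Synonymous: 0 of 5.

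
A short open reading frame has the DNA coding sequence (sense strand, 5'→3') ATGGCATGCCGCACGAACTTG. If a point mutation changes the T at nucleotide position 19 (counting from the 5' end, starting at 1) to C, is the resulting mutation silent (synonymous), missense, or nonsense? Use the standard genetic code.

silent

Position 19 falls in codon 7: TTG → Leu.
After the substitution the codon is CTG → Leu.
Both encode Leu, so the change is synonymous.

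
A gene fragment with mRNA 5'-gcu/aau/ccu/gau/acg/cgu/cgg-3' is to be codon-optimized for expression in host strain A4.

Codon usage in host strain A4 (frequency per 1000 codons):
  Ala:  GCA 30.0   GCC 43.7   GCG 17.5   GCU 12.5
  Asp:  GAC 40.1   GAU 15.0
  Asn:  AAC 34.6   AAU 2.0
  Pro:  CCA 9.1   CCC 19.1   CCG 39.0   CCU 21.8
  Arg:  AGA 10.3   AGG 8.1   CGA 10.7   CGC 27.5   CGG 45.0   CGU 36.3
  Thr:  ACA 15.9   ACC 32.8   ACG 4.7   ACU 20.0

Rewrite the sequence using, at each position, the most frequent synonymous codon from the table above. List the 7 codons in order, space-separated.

GCC AAC CCG GAC ACC CGG CGG

Codon 1 (Ala): best is GCC at 43.7.
Codon 2 (Asn): best is AAC at 34.6.
Codon 3 (Pro): best is CCG at 39.0.
Codon 4 (Asp): best is GAC at 40.1.
Codon 5 (Thr): best is ACC at 32.8.
Codon 6 (Arg): best is CGG at 45.0.
Codon 7 (Arg): best is CGG at 45.0.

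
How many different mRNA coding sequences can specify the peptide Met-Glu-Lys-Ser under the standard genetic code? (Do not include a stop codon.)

Met: 1 codon.
Glu: 2 codons.
Lys: 2 codons.
Ser: 6 codons.
1 × 2 × 2 × 6 = 24.

24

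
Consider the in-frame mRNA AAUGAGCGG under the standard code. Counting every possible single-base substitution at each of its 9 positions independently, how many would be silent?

Codon 1 (AAU, Asn): 1 synonymous substitution.
Codon 2 (GAG, Glu): 1 synonymous substitution.
Codon 3 (CGG, Arg): 4 synonymous substitutions.
Total: 1 + 1 + 4 = 6.

6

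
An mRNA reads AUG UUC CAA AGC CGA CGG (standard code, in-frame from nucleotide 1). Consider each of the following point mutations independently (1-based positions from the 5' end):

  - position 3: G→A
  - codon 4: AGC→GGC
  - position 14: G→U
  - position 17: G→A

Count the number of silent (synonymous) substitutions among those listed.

Codon 1: AUG (Met) → AUA (Ile) — missense.
Codon 4: AGC (Ser) → GGC (Gly) — missense.
Codon 5: CGA (Arg) → CUA (Leu) — missense.
Codon 6: CGG (Arg) → CAG (Gln) — missense.
Synonymous: 0 of 4.

0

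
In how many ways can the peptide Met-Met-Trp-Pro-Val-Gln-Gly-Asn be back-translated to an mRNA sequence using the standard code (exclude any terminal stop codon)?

Met: 1 codon.
Met: 1 codon.
Trp: 1 codon.
Pro: 4 codons.
Val: 4 codons.
Gln: 2 codons.
Gly: 4 codons.
Asn: 2 codons.
1 × 1 × 1 × 4 × 4 × 2 × 4 × 2 = 256.

256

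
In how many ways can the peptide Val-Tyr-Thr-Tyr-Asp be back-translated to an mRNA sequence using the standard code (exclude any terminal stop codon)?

128

Val: 4 codons.
Tyr: 2 codons.
Thr: 4 codons.
Tyr: 2 codons.
Asp: 2 codons.
4 × 2 × 4 × 2 × 2 = 128.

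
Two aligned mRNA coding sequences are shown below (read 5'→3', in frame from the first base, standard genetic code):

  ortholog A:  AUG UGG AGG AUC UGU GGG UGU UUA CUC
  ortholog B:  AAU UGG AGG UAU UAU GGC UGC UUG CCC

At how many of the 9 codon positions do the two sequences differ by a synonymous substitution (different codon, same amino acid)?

Codon 1: AUG Met / AAU Asn — nonsynonymous.
Codon 2: UGG Trp / UGG Trp — identical.
Codon 3: AGG Arg / AGG Arg — identical.
Codon 4: AUC Ile / UAU Tyr — nonsynonymous.
Codon 5: UGU Cys / UAU Tyr — nonsynonymous.
Codon 6: GGG Gly / GGC Gly — synonymous.
Codon 7: UGU Cys / UGC Cys — synonymous.
Codon 8: UUA Leu / UUG Leu — synonymous.
Codon 9: CUC Leu / CCC Pro — nonsynonymous.
Synonymous differences: 3.

3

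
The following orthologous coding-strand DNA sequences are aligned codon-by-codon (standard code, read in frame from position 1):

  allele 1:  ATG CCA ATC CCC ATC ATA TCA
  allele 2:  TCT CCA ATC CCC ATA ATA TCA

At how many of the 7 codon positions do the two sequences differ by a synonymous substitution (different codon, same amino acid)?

1

Codon 1: ATG Met / TCT Ser — nonsynonymous.
Codon 2: CCA Pro / CCA Pro — identical.
Codon 3: ATC Ile / ATC Ile — identical.
Codon 4: CCC Pro / CCC Pro — identical.
Codon 5: ATC Ile / ATA Ile — synonymous.
Codon 6: ATA Ile / ATA Ile — identical.
Codon 7: TCA Ser / TCA Ser — identical.
Synonymous differences: 1.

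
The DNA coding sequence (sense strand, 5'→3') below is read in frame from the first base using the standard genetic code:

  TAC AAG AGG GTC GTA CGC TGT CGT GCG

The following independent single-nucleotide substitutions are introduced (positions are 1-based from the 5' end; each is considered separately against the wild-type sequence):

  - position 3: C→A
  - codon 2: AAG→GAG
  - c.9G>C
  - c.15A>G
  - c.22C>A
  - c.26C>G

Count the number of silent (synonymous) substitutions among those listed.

Codon 1: TAC (Tyr) → TAA (Stop) — nonsense.
Codon 2: AAG (Lys) → GAG (Glu) — missense.
Codon 3: AGG (Arg) → AGC (Ser) — missense.
Codon 5: GTA (Val) → GTG (Val) — synonymous.
Codon 8: CGT (Arg) → AGT (Ser) — missense.
Codon 9: GCG (Ala) → GGG (Gly) — missense.
Synonymous: 1 of 6.

1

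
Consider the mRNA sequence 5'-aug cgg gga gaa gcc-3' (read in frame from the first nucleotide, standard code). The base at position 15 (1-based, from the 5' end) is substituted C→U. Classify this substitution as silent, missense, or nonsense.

silent

Position 15 falls in codon 5: GCC → Ala.
After the substitution the codon is GCU → Ala.
Both encode Ala, so the change is synonymous.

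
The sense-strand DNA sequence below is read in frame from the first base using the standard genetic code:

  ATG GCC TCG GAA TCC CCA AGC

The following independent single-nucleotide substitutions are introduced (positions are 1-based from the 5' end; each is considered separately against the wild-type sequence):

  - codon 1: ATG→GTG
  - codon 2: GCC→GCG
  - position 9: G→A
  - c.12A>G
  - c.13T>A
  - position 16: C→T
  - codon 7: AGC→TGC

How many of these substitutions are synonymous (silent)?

Codon 1: ATG (Met) → GTG (Val) — missense.
Codon 2: GCC (Ala) → GCG (Ala) — synonymous.
Codon 3: TCG (Ser) → TCA (Ser) — synonymous.
Codon 4: GAA (Glu) → GAG (Glu) — synonymous.
Codon 5: TCC (Ser) → ACC (Thr) — missense.
Codon 6: CCA (Pro) → TCA (Ser) — missense.
Codon 7: AGC (Ser) → TGC (Cys) — missense.
Synonymous: 3 of 7.

3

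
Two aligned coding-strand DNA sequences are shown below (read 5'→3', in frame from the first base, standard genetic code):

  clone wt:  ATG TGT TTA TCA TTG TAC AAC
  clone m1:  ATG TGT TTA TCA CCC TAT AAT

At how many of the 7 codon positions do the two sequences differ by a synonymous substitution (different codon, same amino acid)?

2

Codon 1: ATG Met / ATG Met — identical.
Codon 2: TGT Cys / TGT Cys — identical.
Codon 3: TTA Leu / TTA Leu — identical.
Codon 4: TCA Ser / TCA Ser — identical.
Codon 5: TTG Leu / CCC Pro — nonsynonymous.
Codon 6: TAC Tyr / TAT Tyr — synonymous.
Codon 7: AAC Asn / AAT Asn — synonymous.
Synonymous differences: 2.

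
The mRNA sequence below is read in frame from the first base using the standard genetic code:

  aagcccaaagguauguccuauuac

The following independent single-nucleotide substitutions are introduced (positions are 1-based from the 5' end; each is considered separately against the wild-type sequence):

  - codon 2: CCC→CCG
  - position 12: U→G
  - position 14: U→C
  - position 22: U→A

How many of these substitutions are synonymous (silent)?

Codon 2: CCC (Pro) → CCG (Pro) — synonymous.
Codon 4: GGU (Gly) → GGG (Gly) — synonymous.
Codon 5: AUG (Met) → ACG (Thr) — missense.
Codon 8: UAC (Tyr) → AAC (Asn) — missense.
Synonymous: 2 of 4.

2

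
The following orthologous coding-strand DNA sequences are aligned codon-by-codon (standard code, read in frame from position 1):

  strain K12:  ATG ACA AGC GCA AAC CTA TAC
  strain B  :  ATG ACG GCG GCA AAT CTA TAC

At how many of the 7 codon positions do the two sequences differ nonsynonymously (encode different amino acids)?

Codon 1: ATG Met / ATG Met — identical.
Codon 2: ACA Thr / ACG Thr — synonymous.
Codon 3: AGC Ser / GCG Ala — nonsynonymous.
Codon 4: GCA Ala / GCA Ala — identical.
Codon 5: AAC Asn / AAT Asn — synonymous.
Codon 6: CTA Leu / CTA Leu — identical.
Codon 7: TAC Tyr / TAC Tyr — identical.
Nonsynonymous differences: 1.

1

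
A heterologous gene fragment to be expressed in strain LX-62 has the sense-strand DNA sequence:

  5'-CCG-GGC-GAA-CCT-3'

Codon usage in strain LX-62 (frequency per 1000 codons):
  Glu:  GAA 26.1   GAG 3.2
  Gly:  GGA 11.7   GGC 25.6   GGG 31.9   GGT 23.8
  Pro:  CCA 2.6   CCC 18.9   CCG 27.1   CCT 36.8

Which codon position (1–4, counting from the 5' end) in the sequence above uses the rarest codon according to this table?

2

Codon 1 CCG (Pro): 27.1 per 1000.
Codon 2 GGC (Gly): 25.6 per 1000.
Codon 3 GAA (Glu): 26.1 per 1000.
Codon 4 CCT (Pro): 36.8 per 1000.
Lowest frequency is 25.6 at codon 2.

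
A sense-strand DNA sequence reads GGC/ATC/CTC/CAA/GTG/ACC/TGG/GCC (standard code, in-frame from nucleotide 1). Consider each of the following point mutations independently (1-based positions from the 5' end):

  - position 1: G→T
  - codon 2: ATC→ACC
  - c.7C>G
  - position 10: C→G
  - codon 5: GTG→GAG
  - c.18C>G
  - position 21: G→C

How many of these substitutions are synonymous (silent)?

Codon 1: GGC (Gly) → TGC (Cys) — missense.
Codon 2: ATC (Ile) → ACC (Thr) — missense.
Codon 3: CTC (Leu) → GTC (Val) — missense.
Codon 4: CAA (Gln) → GAA (Glu) — missense.
Codon 5: GTG (Val) → GAG (Glu) — missense.
Codon 6: ACC (Thr) → ACG (Thr) — synonymous.
Codon 7: TGG (Trp) → TGC (Cys) — missense.
Synonymous: 1 of 7.

1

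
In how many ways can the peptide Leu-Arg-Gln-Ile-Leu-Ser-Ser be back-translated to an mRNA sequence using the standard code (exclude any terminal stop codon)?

Leu: 6 codons.
Arg: 6 codons.
Gln: 2 codons.
Ile: 3 codons.
Leu: 6 codons.
Ser: 6 codons.
Ser: 6 codons.
6 × 6 × 2 × 3 × 6 × 6 × 6 = 46656.

46656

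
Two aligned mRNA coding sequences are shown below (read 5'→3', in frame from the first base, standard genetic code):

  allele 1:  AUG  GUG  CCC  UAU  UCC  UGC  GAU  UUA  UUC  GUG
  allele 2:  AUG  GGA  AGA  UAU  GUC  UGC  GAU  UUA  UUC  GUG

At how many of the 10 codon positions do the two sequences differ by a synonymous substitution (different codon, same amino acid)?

0

Codon 1: AUG Met / AUG Met — identical.
Codon 2: GUG Val / GGA Gly — nonsynonymous.
Codon 3: CCC Pro / AGA Arg — nonsynonymous.
Codon 4: UAU Tyr / UAU Tyr — identical.
Codon 5: UCC Ser / GUC Val — nonsynonymous.
Codon 6: UGC Cys / UGC Cys — identical.
Codon 7: GAU Asp / GAU Asp — identical.
Codon 8: UUA Leu / UUA Leu — identical.
Codon 9: UUC Phe / UUC Phe — identical.
Codon 10: GUG Val / GUG Val — identical.
Synonymous differences: 0.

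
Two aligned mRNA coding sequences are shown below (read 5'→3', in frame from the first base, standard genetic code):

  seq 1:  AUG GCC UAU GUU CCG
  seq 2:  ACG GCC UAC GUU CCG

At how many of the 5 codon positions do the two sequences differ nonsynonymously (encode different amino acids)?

Codon 1: AUG Met / ACG Thr — nonsynonymous.
Codon 2: GCC Ala / GCC Ala — identical.
Codon 3: UAU Tyr / UAC Tyr — synonymous.
Codon 4: GUU Val / GUU Val — identical.
Codon 5: CCG Pro / CCG Pro — identical.
Nonsynonymous differences: 1.

1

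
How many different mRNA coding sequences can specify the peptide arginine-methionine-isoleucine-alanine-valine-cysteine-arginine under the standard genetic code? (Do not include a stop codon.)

Arg: 6 codons.
Met: 1 codon.
Ile: 3 codons.
Ala: 4 codons.
Val: 4 codons.
Cys: 2 codons.
Arg: 6 codons.
6 × 1 × 3 × 4 × 4 × 2 × 6 = 3456.

3456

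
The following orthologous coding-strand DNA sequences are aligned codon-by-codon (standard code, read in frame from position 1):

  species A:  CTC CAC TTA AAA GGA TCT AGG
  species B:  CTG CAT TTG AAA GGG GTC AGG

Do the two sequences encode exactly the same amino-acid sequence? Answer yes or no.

Codon 1: CTC Leu / CTG Leu — synonymous.
Codon 2: CAC His / CAT His — synonymous.
Codon 3: TTA Leu / TTG Leu — synonymous.
Codon 4: AAA Lys / AAA Lys — identical.
Codon 5: GGA Gly / GGG Gly — synonymous.
Codon 6: TCT Ser / GTC Val — nonsynonymous.
Codon 7: AGG Arg / AGG Arg — identical.
Nonsynonymous differences: 1 → different protein.

no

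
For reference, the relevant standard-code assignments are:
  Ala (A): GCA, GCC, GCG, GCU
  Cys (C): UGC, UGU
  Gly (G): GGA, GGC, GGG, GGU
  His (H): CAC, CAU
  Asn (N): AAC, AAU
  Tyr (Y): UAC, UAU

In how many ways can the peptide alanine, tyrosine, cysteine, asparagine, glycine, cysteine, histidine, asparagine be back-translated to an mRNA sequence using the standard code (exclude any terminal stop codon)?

Ala: 4 codons.
Tyr: 2 codons.
Cys: 2 codons.
Asn: 2 codons.
Gly: 4 codons.
Cys: 2 codons.
His: 2 codons.
Asn: 2 codons.
4 × 2 × 2 × 2 × 4 × 2 × 2 × 2 = 1024.

1024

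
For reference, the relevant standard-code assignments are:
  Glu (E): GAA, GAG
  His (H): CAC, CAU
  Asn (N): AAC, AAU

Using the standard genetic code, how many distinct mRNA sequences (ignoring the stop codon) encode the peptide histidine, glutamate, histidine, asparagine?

16

His: 2 codons.
Glu: 2 codons.
His: 2 codons.
Asn: 2 codons.
2 × 2 × 2 × 2 = 16.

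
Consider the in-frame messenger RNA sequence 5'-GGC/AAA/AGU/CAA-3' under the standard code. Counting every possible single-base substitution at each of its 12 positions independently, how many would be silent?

Codon 1 (GGC, Gly): 3 synonymous substitutions.
Codon 2 (AAA, Lys): 1 synonymous substitution.
Codon 3 (AGU, Ser): 1 synonymous substitution.
Codon 4 (CAA, Gln): 1 synonymous substitution.
Total: 3 + 1 + 1 + 1 = 6.

6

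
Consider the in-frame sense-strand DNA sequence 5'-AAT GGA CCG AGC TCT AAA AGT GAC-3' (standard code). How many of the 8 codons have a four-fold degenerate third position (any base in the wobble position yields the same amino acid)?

3

Codon 1 AAT (Asn): third position 2-fold.
Codon 2 GGA (Gly): third position 4-fold.
Codon 3 CCG (Pro): third position 4-fold.
Codon 4 AGC (Ser): third position 2-fold.
Codon 5 TCT (Ser): third position 4-fold.
Codon 6 AAA (Lys): third position 2-fold.
Codon 7 AGT (Ser): third position 2-fold.
Codon 8 GAC (Asp): third position 2-fold.
Four-fold degenerate third positions: 3.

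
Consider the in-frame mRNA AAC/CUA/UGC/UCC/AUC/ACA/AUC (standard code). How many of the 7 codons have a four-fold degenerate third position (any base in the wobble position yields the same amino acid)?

Codon 1 AAC (Asn): third position 2-fold.
Codon 2 CUA (Leu): third position 4-fold.
Codon 3 UGC (Cys): third position 2-fold.
Codon 4 UCC (Ser): third position 4-fold.
Codon 5 AUC (Ile): third position 3-fold.
Codon 6 ACA (Thr): third position 4-fold.
Codon 7 AUC (Ile): third position 3-fold.
Four-fold degenerate third positions: 3.

3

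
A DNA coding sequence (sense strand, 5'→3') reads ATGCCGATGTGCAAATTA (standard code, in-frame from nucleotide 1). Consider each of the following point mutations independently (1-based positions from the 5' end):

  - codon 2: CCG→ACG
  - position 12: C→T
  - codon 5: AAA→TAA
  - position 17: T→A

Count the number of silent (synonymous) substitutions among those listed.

Codon 2: CCG (Pro) → ACG (Thr) — missense.
Codon 4: TGC (Cys) → TGT (Cys) — synonymous.
Codon 5: AAA (Lys) → TAA (Stop) — nonsense.
Codon 6: TTA (Leu) → TAA (Stop) — nonsense.
Synonymous: 1 of 4.

1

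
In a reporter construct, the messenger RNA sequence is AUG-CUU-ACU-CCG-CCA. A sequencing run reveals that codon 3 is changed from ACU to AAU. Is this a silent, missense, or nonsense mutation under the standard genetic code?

Position 8 falls in codon 3: ACU → Thr.
After the substitution the codon is AAU → Asn.
Thr ≠ Asn, so this is a missense mutation.

missense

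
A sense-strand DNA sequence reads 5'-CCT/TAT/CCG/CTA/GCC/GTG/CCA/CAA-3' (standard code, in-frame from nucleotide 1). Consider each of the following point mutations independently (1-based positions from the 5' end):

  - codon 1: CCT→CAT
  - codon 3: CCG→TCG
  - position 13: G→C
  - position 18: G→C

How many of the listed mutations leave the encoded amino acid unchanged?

1

Codon 1: CCT (Pro) → CAT (His) — missense.
Codon 3: CCG (Pro) → TCG (Ser) — missense.
Codon 5: GCC (Ala) → CCC (Pro) — missense.
Codon 6: GTG (Val) → GTC (Val) — synonymous.
Synonymous: 1 of 4.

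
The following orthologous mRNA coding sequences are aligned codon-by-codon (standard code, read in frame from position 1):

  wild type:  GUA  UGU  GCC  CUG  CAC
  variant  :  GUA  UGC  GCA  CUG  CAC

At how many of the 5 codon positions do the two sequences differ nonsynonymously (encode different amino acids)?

Codon 1: GUA Val / GUA Val — identical.
Codon 2: UGU Cys / UGC Cys — synonymous.
Codon 3: GCC Ala / GCA Ala — synonymous.
Codon 4: CUG Leu / CUG Leu — identical.
Codon 5: CAC His / CAC His — identical.
Nonsynonymous differences: 0.

0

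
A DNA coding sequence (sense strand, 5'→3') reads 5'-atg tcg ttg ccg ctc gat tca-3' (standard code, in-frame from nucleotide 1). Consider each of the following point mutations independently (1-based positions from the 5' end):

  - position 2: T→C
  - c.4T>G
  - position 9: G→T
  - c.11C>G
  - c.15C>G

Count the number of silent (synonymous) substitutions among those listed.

Codon 1: ATG (Met) → ACG (Thr) — missense.
Codon 2: TCG (Ser) → GCG (Ala) — missense.
Codon 3: TTG (Leu) → TTT (Phe) — missense.
Codon 4: CCG (Pro) → CGG (Arg) — missense.
Codon 5: CTC (Leu) → CTG (Leu) — synonymous.
Synonymous: 1 of 5.

1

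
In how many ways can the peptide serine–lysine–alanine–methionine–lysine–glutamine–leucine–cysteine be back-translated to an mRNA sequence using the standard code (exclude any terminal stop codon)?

2304

Ser: 6 codons.
Lys: 2 codons.
Ala: 4 codons.
Met: 1 codon.
Lys: 2 codons.
Gln: 2 codons.
Leu: 6 codons.
Cys: 2 codons.
6 × 2 × 4 × 1 × 2 × 2 × 6 × 2 = 2304.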